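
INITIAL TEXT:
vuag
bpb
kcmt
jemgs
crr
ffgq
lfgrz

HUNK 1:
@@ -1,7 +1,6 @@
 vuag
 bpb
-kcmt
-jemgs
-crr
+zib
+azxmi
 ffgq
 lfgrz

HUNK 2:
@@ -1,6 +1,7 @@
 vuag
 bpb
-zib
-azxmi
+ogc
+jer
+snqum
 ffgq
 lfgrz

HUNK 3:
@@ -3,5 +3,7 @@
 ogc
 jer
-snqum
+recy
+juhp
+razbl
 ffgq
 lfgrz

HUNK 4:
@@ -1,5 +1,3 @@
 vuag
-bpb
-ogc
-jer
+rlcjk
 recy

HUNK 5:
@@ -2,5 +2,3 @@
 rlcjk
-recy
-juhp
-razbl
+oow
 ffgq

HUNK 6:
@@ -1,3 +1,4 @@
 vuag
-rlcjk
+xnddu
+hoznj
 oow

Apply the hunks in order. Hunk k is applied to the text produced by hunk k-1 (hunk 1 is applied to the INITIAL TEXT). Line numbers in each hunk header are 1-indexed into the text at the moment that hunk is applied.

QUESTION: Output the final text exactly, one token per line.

Hunk 1: at line 1 remove [kcmt,jemgs,crr] add [zib,azxmi] -> 6 lines: vuag bpb zib azxmi ffgq lfgrz
Hunk 2: at line 1 remove [zib,azxmi] add [ogc,jer,snqum] -> 7 lines: vuag bpb ogc jer snqum ffgq lfgrz
Hunk 3: at line 3 remove [snqum] add [recy,juhp,razbl] -> 9 lines: vuag bpb ogc jer recy juhp razbl ffgq lfgrz
Hunk 4: at line 1 remove [bpb,ogc,jer] add [rlcjk] -> 7 lines: vuag rlcjk recy juhp razbl ffgq lfgrz
Hunk 5: at line 2 remove [recy,juhp,razbl] add [oow] -> 5 lines: vuag rlcjk oow ffgq lfgrz
Hunk 6: at line 1 remove [rlcjk] add [xnddu,hoznj] -> 6 lines: vuag xnddu hoznj oow ffgq lfgrz

Answer: vuag
xnddu
hoznj
oow
ffgq
lfgrz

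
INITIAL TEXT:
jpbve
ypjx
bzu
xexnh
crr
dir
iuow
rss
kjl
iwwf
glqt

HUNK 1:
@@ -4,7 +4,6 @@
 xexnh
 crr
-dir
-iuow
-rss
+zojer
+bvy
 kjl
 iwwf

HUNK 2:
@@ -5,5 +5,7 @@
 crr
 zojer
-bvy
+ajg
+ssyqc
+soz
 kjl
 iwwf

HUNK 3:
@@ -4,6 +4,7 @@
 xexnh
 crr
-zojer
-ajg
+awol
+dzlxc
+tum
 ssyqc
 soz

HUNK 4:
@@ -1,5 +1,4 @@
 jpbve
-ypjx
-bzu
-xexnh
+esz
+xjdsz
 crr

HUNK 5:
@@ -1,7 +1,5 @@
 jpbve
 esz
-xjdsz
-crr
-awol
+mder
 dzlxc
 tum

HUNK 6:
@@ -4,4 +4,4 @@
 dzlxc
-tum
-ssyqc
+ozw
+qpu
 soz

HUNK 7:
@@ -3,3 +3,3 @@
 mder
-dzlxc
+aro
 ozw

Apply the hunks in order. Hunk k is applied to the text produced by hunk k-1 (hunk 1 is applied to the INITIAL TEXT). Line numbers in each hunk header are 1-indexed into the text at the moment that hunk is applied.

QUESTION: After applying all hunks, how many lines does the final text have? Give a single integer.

Hunk 1: at line 4 remove [dir,iuow,rss] add [zojer,bvy] -> 10 lines: jpbve ypjx bzu xexnh crr zojer bvy kjl iwwf glqt
Hunk 2: at line 5 remove [bvy] add [ajg,ssyqc,soz] -> 12 lines: jpbve ypjx bzu xexnh crr zojer ajg ssyqc soz kjl iwwf glqt
Hunk 3: at line 4 remove [zojer,ajg] add [awol,dzlxc,tum] -> 13 lines: jpbve ypjx bzu xexnh crr awol dzlxc tum ssyqc soz kjl iwwf glqt
Hunk 4: at line 1 remove [ypjx,bzu,xexnh] add [esz,xjdsz] -> 12 lines: jpbve esz xjdsz crr awol dzlxc tum ssyqc soz kjl iwwf glqt
Hunk 5: at line 1 remove [xjdsz,crr,awol] add [mder] -> 10 lines: jpbve esz mder dzlxc tum ssyqc soz kjl iwwf glqt
Hunk 6: at line 4 remove [tum,ssyqc] add [ozw,qpu] -> 10 lines: jpbve esz mder dzlxc ozw qpu soz kjl iwwf glqt
Hunk 7: at line 3 remove [dzlxc] add [aro] -> 10 lines: jpbve esz mder aro ozw qpu soz kjl iwwf glqt
Final line count: 10

Answer: 10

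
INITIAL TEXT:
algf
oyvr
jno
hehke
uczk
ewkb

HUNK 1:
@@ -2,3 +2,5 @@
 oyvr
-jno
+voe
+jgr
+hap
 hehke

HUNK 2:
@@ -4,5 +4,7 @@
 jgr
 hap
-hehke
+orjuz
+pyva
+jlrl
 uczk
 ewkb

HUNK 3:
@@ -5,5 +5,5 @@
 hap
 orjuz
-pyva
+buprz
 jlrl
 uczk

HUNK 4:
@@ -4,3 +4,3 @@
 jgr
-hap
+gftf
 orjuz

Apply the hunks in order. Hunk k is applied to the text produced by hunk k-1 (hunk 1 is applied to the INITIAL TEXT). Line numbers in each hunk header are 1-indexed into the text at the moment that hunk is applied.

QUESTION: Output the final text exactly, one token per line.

Answer: algf
oyvr
voe
jgr
gftf
orjuz
buprz
jlrl
uczk
ewkb

Derivation:
Hunk 1: at line 2 remove [jno] add [voe,jgr,hap] -> 8 lines: algf oyvr voe jgr hap hehke uczk ewkb
Hunk 2: at line 4 remove [hehke] add [orjuz,pyva,jlrl] -> 10 lines: algf oyvr voe jgr hap orjuz pyva jlrl uczk ewkb
Hunk 3: at line 5 remove [pyva] add [buprz] -> 10 lines: algf oyvr voe jgr hap orjuz buprz jlrl uczk ewkb
Hunk 4: at line 4 remove [hap] add [gftf] -> 10 lines: algf oyvr voe jgr gftf orjuz buprz jlrl uczk ewkb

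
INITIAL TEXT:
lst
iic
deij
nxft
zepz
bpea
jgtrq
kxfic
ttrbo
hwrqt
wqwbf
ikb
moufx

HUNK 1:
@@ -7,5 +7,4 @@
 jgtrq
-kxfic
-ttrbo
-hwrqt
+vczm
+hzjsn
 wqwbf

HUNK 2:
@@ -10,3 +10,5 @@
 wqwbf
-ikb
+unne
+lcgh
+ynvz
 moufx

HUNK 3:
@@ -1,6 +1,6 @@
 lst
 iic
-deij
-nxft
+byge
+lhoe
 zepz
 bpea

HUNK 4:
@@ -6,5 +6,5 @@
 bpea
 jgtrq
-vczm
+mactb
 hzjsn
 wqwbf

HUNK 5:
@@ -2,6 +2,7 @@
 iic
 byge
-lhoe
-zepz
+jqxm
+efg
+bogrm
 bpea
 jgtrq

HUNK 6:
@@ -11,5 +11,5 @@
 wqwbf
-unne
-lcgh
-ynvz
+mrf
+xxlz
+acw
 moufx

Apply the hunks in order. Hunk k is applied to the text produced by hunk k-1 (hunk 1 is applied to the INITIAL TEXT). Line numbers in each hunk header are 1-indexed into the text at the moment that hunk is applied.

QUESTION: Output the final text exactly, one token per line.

Hunk 1: at line 7 remove [kxfic,ttrbo,hwrqt] add [vczm,hzjsn] -> 12 lines: lst iic deij nxft zepz bpea jgtrq vczm hzjsn wqwbf ikb moufx
Hunk 2: at line 10 remove [ikb] add [unne,lcgh,ynvz] -> 14 lines: lst iic deij nxft zepz bpea jgtrq vczm hzjsn wqwbf unne lcgh ynvz moufx
Hunk 3: at line 1 remove [deij,nxft] add [byge,lhoe] -> 14 lines: lst iic byge lhoe zepz bpea jgtrq vczm hzjsn wqwbf unne lcgh ynvz moufx
Hunk 4: at line 6 remove [vczm] add [mactb] -> 14 lines: lst iic byge lhoe zepz bpea jgtrq mactb hzjsn wqwbf unne lcgh ynvz moufx
Hunk 5: at line 2 remove [lhoe,zepz] add [jqxm,efg,bogrm] -> 15 lines: lst iic byge jqxm efg bogrm bpea jgtrq mactb hzjsn wqwbf unne lcgh ynvz moufx
Hunk 6: at line 11 remove [unne,lcgh,ynvz] add [mrf,xxlz,acw] -> 15 lines: lst iic byge jqxm efg bogrm bpea jgtrq mactb hzjsn wqwbf mrf xxlz acw moufx

Answer: lst
iic
byge
jqxm
efg
bogrm
bpea
jgtrq
mactb
hzjsn
wqwbf
mrf
xxlz
acw
moufx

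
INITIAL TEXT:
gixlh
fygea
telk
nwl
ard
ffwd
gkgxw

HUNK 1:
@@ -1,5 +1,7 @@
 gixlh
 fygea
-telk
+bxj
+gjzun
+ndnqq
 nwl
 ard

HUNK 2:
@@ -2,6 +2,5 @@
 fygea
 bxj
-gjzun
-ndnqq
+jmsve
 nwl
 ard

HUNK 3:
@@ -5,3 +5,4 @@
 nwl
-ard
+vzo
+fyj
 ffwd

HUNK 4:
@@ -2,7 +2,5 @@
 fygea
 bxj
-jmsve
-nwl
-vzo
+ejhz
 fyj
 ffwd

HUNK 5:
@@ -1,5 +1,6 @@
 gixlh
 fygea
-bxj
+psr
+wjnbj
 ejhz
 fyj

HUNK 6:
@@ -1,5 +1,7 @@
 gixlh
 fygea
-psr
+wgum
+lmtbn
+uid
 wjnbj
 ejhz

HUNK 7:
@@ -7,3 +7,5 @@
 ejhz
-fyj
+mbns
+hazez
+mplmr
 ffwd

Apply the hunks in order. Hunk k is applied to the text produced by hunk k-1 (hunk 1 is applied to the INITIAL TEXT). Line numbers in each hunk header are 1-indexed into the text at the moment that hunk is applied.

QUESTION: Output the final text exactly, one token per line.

Hunk 1: at line 1 remove [telk] add [bxj,gjzun,ndnqq] -> 9 lines: gixlh fygea bxj gjzun ndnqq nwl ard ffwd gkgxw
Hunk 2: at line 2 remove [gjzun,ndnqq] add [jmsve] -> 8 lines: gixlh fygea bxj jmsve nwl ard ffwd gkgxw
Hunk 3: at line 5 remove [ard] add [vzo,fyj] -> 9 lines: gixlh fygea bxj jmsve nwl vzo fyj ffwd gkgxw
Hunk 4: at line 2 remove [jmsve,nwl,vzo] add [ejhz] -> 7 lines: gixlh fygea bxj ejhz fyj ffwd gkgxw
Hunk 5: at line 1 remove [bxj] add [psr,wjnbj] -> 8 lines: gixlh fygea psr wjnbj ejhz fyj ffwd gkgxw
Hunk 6: at line 1 remove [psr] add [wgum,lmtbn,uid] -> 10 lines: gixlh fygea wgum lmtbn uid wjnbj ejhz fyj ffwd gkgxw
Hunk 7: at line 7 remove [fyj] add [mbns,hazez,mplmr] -> 12 lines: gixlh fygea wgum lmtbn uid wjnbj ejhz mbns hazez mplmr ffwd gkgxw

Answer: gixlh
fygea
wgum
lmtbn
uid
wjnbj
ejhz
mbns
hazez
mplmr
ffwd
gkgxw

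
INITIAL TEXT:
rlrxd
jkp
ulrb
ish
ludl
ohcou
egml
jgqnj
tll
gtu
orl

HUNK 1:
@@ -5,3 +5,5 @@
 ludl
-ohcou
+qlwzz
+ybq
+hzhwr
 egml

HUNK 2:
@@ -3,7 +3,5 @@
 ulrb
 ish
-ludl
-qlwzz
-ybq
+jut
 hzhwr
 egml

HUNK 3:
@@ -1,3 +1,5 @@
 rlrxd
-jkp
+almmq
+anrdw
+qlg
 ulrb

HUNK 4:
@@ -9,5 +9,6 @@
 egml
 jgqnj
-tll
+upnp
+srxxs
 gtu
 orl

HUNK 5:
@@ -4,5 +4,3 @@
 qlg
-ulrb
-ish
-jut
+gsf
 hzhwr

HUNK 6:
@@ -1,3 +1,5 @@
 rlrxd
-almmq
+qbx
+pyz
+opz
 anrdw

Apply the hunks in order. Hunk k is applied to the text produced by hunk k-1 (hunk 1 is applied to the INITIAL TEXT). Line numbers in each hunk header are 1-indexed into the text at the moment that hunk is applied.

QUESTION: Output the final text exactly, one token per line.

Hunk 1: at line 5 remove [ohcou] add [qlwzz,ybq,hzhwr] -> 13 lines: rlrxd jkp ulrb ish ludl qlwzz ybq hzhwr egml jgqnj tll gtu orl
Hunk 2: at line 3 remove [ludl,qlwzz,ybq] add [jut] -> 11 lines: rlrxd jkp ulrb ish jut hzhwr egml jgqnj tll gtu orl
Hunk 3: at line 1 remove [jkp] add [almmq,anrdw,qlg] -> 13 lines: rlrxd almmq anrdw qlg ulrb ish jut hzhwr egml jgqnj tll gtu orl
Hunk 4: at line 9 remove [tll] add [upnp,srxxs] -> 14 lines: rlrxd almmq anrdw qlg ulrb ish jut hzhwr egml jgqnj upnp srxxs gtu orl
Hunk 5: at line 4 remove [ulrb,ish,jut] add [gsf] -> 12 lines: rlrxd almmq anrdw qlg gsf hzhwr egml jgqnj upnp srxxs gtu orl
Hunk 6: at line 1 remove [almmq] add [qbx,pyz,opz] -> 14 lines: rlrxd qbx pyz opz anrdw qlg gsf hzhwr egml jgqnj upnp srxxs gtu orl

Answer: rlrxd
qbx
pyz
opz
anrdw
qlg
gsf
hzhwr
egml
jgqnj
upnp
srxxs
gtu
orl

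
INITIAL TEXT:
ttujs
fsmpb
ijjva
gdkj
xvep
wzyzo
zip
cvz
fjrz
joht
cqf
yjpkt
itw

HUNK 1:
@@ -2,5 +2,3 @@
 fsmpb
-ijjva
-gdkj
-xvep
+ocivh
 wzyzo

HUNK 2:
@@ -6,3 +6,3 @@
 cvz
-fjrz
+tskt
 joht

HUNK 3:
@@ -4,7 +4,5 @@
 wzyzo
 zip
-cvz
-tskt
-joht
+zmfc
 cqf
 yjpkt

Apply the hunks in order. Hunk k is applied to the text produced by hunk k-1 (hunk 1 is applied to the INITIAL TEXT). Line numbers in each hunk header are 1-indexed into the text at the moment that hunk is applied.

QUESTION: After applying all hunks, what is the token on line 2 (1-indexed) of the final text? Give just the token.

Hunk 1: at line 2 remove [ijjva,gdkj,xvep] add [ocivh] -> 11 lines: ttujs fsmpb ocivh wzyzo zip cvz fjrz joht cqf yjpkt itw
Hunk 2: at line 6 remove [fjrz] add [tskt] -> 11 lines: ttujs fsmpb ocivh wzyzo zip cvz tskt joht cqf yjpkt itw
Hunk 3: at line 4 remove [cvz,tskt,joht] add [zmfc] -> 9 lines: ttujs fsmpb ocivh wzyzo zip zmfc cqf yjpkt itw
Final line 2: fsmpb

Answer: fsmpb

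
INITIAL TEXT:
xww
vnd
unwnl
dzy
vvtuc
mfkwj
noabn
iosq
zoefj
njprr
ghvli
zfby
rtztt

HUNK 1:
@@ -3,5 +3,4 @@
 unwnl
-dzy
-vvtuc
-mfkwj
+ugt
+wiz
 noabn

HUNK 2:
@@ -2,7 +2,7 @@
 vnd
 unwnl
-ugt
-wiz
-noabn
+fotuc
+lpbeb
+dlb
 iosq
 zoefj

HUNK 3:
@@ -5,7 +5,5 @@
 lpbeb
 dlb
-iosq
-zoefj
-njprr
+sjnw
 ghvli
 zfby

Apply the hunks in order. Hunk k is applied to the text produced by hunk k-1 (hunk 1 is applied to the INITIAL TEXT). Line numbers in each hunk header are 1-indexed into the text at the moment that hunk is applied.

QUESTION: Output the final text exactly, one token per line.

Hunk 1: at line 3 remove [dzy,vvtuc,mfkwj] add [ugt,wiz] -> 12 lines: xww vnd unwnl ugt wiz noabn iosq zoefj njprr ghvli zfby rtztt
Hunk 2: at line 2 remove [ugt,wiz,noabn] add [fotuc,lpbeb,dlb] -> 12 lines: xww vnd unwnl fotuc lpbeb dlb iosq zoefj njprr ghvli zfby rtztt
Hunk 3: at line 5 remove [iosq,zoefj,njprr] add [sjnw] -> 10 lines: xww vnd unwnl fotuc lpbeb dlb sjnw ghvli zfby rtztt

Answer: xww
vnd
unwnl
fotuc
lpbeb
dlb
sjnw
ghvli
zfby
rtztt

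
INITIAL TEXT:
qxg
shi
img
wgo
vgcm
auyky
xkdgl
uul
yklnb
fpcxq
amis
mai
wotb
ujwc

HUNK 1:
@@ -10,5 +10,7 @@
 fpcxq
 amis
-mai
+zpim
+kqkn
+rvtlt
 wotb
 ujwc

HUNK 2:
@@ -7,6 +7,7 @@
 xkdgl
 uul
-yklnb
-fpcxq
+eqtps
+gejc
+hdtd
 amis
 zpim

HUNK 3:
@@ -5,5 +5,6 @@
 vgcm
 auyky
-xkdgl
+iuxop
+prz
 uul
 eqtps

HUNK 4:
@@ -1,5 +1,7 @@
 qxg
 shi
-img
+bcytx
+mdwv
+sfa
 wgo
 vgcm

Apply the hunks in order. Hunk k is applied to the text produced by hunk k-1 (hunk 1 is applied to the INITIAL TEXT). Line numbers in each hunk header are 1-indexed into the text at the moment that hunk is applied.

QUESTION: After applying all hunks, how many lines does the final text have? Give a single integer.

Hunk 1: at line 10 remove [mai] add [zpim,kqkn,rvtlt] -> 16 lines: qxg shi img wgo vgcm auyky xkdgl uul yklnb fpcxq amis zpim kqkn rvtlt wotb ujwc
Hunk 2: at line 7 remove [yklnb,fpcxq] add [eqtps,gejc,hdtd] -> 17 lines: qxg shi img wgo vgcm auyky xkdgl uul eqtps gejc hdtd amis zpim kqkn rvtlt wotb ujwc
Hunk 3: at line 5 remove [xkdgl] add [iuxop,prz] -> 18 lines: qxg shi img wgo vgcm auyky iuxop prz uul eqtps gejc hdtd amis zpim kqkn rvtlt wotb ujwc
Hunk 4: at line 1 remove [img] add [bcytx,mdwv,sfa] -> 20 lines: qxg shi bcytx mdwv sfa wgo vgcm auyky iuxop prz uul eqtps gejc hdtd amis zpim kqkn rvtlt wotb ujwc
Final line count: 20

Answer: 20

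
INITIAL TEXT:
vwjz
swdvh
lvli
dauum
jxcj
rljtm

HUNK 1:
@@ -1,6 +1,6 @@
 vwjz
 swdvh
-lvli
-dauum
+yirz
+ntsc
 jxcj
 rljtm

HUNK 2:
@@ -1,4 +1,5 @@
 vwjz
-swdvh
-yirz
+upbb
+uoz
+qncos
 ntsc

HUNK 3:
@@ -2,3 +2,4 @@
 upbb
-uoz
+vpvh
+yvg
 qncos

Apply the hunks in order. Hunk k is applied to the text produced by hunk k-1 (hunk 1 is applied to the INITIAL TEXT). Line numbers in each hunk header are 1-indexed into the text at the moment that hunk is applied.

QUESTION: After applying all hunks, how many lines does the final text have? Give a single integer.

Answer: 8

Derivation:
Hunk 1: at line 1 remove [lvli,dauum] add [yirz,ntsc] -> 6 lines: vwjz swdvh yirz ntsc jxcj rljtm
Hunk 2: at line 1 remove [swdvh,yirz] add [upbb,uoz,qncos] -> 7 lines: vwjz upbb uoz qncos ntsc jxcj rljtm
Hunk 3: at line 2 remove [uoz] add [vpvh,yvg] -> 8 lines: vwjz upbb vpvh yvg qncos ntsc jxcj rljtm
Final line count: 8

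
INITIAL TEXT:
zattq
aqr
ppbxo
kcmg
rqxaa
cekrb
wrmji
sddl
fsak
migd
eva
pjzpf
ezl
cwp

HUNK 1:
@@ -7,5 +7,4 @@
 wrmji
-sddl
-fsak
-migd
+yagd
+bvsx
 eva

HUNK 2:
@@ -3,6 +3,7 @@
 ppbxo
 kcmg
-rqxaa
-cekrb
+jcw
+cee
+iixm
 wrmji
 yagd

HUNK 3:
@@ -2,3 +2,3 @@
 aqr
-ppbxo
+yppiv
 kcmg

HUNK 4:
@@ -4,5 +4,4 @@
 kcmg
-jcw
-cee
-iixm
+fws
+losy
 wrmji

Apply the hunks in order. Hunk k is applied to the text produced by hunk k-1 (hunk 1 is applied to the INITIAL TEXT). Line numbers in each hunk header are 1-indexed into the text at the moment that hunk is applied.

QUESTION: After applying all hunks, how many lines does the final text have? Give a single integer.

Hunk 1: at line 7 remove [sddl,fsak,migd] add [yagd,bvsx] -> 13 lines: zattq aqr ppbxo kcmg rqxaa cekrb wrmji yagd bvsx eva pjzpf ezl cwp
Hunk 2: at line 3 remove [rqxaa,cekrb] add [jcw,cee,iixm] -> 14 lines: zattq aqr ppbxo kcmg jcw cee iixm wrmji yagd bvsx eva pjzpf ezl cwp
Hunk 3: at line 2 remove [ppbxo] add [yppiv] -> 14 lines: zattq aqr yppiv kcmg jcw cee iixm wrmji yagd bvsx eva pjzpf ezl cwp
Hunk 4: at line 4 remove [jcw,cee,iixm] add [fws,losy] -> 13 lines: zattq aqr yppiv kcmg fws losy wrmji yagd bvsx eva pjzpf ezl cwp
Final line count: 13

Answer: 13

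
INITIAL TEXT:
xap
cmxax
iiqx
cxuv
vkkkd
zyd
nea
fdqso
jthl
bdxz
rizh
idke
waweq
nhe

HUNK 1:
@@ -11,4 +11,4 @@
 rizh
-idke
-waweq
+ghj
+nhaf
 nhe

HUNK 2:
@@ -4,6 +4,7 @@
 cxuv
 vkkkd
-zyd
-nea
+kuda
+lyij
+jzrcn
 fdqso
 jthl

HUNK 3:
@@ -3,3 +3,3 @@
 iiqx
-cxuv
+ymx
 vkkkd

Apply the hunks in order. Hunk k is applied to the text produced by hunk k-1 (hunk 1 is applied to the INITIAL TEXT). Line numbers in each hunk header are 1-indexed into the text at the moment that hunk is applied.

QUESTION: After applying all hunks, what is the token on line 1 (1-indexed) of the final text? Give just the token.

Hunk 1: at line 11 remove [idke,waweq] add [ghj,nhaf] -> 14 lines: xap cmxax iiqx cxuv vkkkd zyd nea fdqso jthl bdxz rizh ghj nhaf nhe
Hunk 2: at line 4 remove [zyd,nea] add [kuda,lyij,jzrcn] -> 15 lines: xap cmxax iiqx cxuv vkkkd kuda lyij jzrcn fdqso jthl bdxz rizh ghj nhaf nhe
Hunk 3: at line 3 remove [cxuv] add [ymx] -> 15 lines: xap cmxax iiqx ymx vkkkd kuda lyij jzrcn fdqso jthl bdxz rizh ghj nhaf nhe
Final line 1: xap

Answer: xap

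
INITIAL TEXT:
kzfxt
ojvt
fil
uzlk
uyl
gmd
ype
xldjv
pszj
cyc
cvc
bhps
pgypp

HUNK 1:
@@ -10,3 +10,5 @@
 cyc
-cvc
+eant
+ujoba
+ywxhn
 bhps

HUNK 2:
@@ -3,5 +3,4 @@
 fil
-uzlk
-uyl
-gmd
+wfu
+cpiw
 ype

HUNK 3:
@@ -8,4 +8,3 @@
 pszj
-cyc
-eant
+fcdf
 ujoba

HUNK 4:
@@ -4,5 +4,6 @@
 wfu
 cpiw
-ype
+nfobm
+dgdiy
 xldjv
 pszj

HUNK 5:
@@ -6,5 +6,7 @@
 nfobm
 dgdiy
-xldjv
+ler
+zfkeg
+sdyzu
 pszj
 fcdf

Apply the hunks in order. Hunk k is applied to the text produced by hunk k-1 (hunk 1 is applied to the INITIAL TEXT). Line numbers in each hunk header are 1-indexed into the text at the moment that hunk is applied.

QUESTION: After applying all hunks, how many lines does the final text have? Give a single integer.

Hunk 1: at line 10 remove [cvc] add [eant,ujoba,ywxhn] -> 15 lines: kzfxt ojvt fil uzlk uyl gmd ype xldjv pszj cyc eant ujoba ywxhn bhps pgypp
Hunk 2: at line 3 remove [uzlk,uyl,gmd] add [wfu,cpiw] -> 14 lines: kzfxt ojvt fil wfu cpiw ype xldjv pszj cyc eant ujoba ywxhn bhps pgypp
Hunk 3: at line 8 remove [cyc,eant] add [fcdf] -> 13 lines: kzfxt ojvt fil wfu cpiw ype xldjv pszj fcdf ujoba ywxhn bhps pgypp
Hunk 4: at line 4 remove [ype] add [nfobm,dgdiy] -> 14 lines: kzfxt ojvt fil wfu cpiw nfobm dgdiy xldjv pszj fcdf ujoba ywxhn bhps pgypp
Hunk 5: at line 6 remove [xldjv] add [ler,zfkeg,sdyzu] -> 16 lines: kzfxt ojvt fil wfu cpiw nfobm dgdiy ler zfkeg sdyzu pszj fcdf ujoba ywxhn bhps pgypp
Final line count: 16

Answer: 16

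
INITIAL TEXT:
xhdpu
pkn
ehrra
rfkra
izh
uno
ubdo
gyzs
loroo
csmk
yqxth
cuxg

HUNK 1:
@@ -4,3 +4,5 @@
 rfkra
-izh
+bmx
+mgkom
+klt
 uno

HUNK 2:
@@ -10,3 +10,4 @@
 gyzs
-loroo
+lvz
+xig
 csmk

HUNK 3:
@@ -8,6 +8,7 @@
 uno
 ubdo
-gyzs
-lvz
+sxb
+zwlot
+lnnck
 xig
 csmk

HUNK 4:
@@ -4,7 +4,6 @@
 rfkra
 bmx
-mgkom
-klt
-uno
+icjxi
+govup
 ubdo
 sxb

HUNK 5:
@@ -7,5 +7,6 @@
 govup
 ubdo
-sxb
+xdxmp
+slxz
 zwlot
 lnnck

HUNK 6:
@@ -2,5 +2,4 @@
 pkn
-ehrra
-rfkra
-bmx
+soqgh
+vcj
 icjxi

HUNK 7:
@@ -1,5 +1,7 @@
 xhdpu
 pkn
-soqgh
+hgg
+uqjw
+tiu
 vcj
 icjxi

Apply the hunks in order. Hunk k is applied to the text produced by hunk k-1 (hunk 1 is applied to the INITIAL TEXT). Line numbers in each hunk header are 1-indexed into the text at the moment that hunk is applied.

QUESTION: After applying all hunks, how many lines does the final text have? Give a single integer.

Answer: 17

Derivation:
Hunk 1: at line 4 remove [izh] add [bmx,mgkom,klt] -> 14 lines: xhdpu pkn ehrra rfkra bmx mgkom klt uno ubdo gyzs loroo csmk yqxth cuxg
Hunk 2: at line 10 remove [loroo] add [lvz,xig] -> 15 lines: xhdpu pkn ehrra rfkra bmx mgkom klt uno ubdo gyzs lvz xig csmk yqxth cuxg
Hunk 3: at line 8 remove [gyzs,lvz] add [sxb,zwlot,lnnck] -> 16 lines: xhdpu pkn ehrra rfkra bmx mgkom klt uno ubdo sxb zwlot lnnck xig csmk yqxth cuxg
Hunk 4: at line 4 remove [mgkom,klt,uno] add [icjxi,govup] -> 15 lines: xhdpu pkn ehrra rfkra bmx icjxi govup ubdo sxb zwlot lnnck xig csmk yqxth cuxg
Hunk 5: at line 7 remove [sxb] add [xdxmp,slxz] -> 16 lines: xhdpu pkn ehrra rfkra bmx icjxi govup ubdo xdxmp slxz zwlot lnnck xig csmk yqxth cuxg
Hunk 6: at line 2 remove [ehrra,rfkra,bmx] add [soqgh,vcj] -> 15 lines: xhdpu pkn soqgh vcj icjxi govup ubdo xdxmp slxz zwlot lnnck xig csmk yqxth cuxg
Hunk 7: at line 1 remove [soqgh] add [hgg,uqjw,tiu] -> 17 lines: xhdpu pkn hgg uqjw tiu vcj icjxi govup ubdo xdxmp slxz zwlot lnnck xig csmk yqxth cuxg
Final line count: 17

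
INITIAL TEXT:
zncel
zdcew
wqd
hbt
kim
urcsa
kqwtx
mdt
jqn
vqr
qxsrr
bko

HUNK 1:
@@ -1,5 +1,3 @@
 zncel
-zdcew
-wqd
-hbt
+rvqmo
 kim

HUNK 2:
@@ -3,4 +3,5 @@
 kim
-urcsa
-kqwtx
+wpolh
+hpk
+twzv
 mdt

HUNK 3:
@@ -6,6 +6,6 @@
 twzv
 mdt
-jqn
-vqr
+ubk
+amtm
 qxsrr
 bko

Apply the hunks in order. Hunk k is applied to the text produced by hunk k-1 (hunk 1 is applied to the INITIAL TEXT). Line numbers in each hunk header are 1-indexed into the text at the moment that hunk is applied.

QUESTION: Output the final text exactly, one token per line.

Hunk 1: at line 1 remove [zdcew,wqd,hbt] add [rvqmo] -> 10 lines: zncel rvqmo kim urcsa kqwtx mdt jqn vqr qxsrr bko
Hunk 2: at line 3 remove [urcsa,kqwtx] add [wpolh,hpk,twzv] -> 11 lines: zncel rvqmo kim wpolh hpk twzv mdt jqn vqr qxsrr bko
Hunk 3: at line 6 remove [jqn,vqr] add [ubk,amtm] -> 11 lines: zncel rvqmo kim wpolh hpk twzv mdt ubk amtm qxsrr bko

Answer: zncel
rvqmo
kim
wpolh
hpk
twzv
mdt
ubk
amtm
qxsrr
bko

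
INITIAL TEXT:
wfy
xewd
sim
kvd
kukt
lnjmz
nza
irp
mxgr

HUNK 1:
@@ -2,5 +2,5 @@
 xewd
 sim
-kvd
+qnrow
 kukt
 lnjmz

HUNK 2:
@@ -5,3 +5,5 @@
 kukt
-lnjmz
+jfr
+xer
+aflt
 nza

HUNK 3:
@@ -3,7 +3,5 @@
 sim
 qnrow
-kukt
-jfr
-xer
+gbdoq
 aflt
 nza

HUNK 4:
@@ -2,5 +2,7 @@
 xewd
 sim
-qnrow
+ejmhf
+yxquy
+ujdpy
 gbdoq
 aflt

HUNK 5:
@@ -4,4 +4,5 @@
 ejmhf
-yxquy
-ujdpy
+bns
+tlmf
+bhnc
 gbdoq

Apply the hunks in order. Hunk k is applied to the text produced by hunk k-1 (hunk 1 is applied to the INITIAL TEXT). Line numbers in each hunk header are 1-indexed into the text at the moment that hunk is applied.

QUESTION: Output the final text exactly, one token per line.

Hunk 1: at line 2 remove [kvd] add [qnrow] -> 9 lines: wfy xewd sim qnrow kukt lnjmz nza irp mxgr
Hunk 2: at line 5 remove [lnjmz] add [jfr,xer,aflt] -> 11 lines: wfy xewd sim qnrow kukt jfr xer aflt nza irp mxgr
Hunk 3: at line 3 remove [kukt,jfr,xer] add [gbdoq] -> 9 lines: wfy xewd sim qnrow gbdoq aflt nza irp mxgr
Hunk 4: at line 2 remove [qnrow] add [ejmhf,yxquy,ujdpy] -> 11 lines: wfy xewd sim ejmhf yxquy ujdpy gbdoq aflt nza irp mxgr
Hunk 5: at line 4 remove [yxquy,ujdpy] add [bns,tlmf,bhnc] -> 12 lines: wfy xewd sim ejmhf bns tlmf bhnc gbdoq aflt nza irp mxgr

Answer: wfy
xewd
sim
ejmhf
bns
tlmf
bhnc
gbdoq
aflt
nza
irp
mxgr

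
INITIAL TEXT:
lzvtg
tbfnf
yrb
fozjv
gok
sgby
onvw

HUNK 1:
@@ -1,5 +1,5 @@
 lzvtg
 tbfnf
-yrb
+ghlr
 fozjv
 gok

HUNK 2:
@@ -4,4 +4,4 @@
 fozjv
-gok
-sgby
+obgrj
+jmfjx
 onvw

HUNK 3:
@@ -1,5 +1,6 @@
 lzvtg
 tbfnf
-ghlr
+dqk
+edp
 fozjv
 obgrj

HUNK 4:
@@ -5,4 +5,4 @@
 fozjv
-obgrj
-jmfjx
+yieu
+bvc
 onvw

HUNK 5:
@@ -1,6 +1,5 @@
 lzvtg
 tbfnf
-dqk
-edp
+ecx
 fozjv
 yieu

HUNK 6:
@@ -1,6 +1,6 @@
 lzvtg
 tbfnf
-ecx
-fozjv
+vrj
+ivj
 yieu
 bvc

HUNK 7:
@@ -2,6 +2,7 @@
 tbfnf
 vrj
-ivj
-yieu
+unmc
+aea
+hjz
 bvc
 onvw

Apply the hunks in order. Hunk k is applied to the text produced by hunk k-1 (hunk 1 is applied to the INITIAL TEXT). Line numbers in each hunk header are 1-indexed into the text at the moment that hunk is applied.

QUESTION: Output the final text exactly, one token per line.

Answer: lzvtg
tbfnf
vrj
unmc
aea
hjz
bvc
onvw

Derivation:
Hunk 1: at line 1 remove [yrb] add [ghlr] -> 7 lines: lzvtg tbfnf ghlr fozjv gok sgby onvw
Hunk 2: at line 4 remove [gok,sgby] add [obgrj,jmfjx] -> 7 lines: lzvtg tbfnf ghlr fozjv obgrj jmfjx onvw
Hunk 3: at line 1 remove [ghlr] add [dqk,edp] -> 8 lines: lzvtg tbfnf dqk edp fozjv obgrj jmfjx onvw
Hunk 4: at line 5 remove [obgrj,jmfjx] add [yieu,bvc] -> 8 lines: lzvtg tbfnf dqk edp fozjv yieu bvc onvw
Hunk 5: at line 1 remove [dqk,edp] add [ecx] -> 7 lines: lzvtg tbfnf ecx fozjv yieu bvc onvw
Hunk 6: at line 1 remove [ecx,fozjv] add [vrj,ivj] -> 7 lines: lzvtg tbfnf vrj ivj yieu bvc onvw
Hunk 7: at line 2 remove [ivj,yieu] add [unmc,aea,hjz] -> 8 lines: lzvtg tbfnf vrj unmc aea hjz bvc onvw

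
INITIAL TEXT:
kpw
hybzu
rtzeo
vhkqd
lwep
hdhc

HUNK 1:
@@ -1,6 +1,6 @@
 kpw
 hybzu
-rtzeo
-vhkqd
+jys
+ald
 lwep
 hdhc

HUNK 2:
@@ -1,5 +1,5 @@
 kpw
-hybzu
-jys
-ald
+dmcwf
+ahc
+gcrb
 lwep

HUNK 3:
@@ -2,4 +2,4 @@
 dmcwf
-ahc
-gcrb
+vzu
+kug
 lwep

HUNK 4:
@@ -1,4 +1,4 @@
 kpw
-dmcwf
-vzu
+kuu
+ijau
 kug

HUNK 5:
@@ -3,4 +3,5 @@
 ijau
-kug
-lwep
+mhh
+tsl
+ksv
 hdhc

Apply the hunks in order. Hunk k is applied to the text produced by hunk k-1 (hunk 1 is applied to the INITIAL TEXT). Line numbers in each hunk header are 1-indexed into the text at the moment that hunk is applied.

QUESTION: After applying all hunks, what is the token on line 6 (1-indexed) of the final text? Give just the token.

Answer: ksv

Derivation:
Hunk 1: at line 1 remove [rtzeo,vhkqd] add [jys,ald] -> 6 lines: kpw hybzu jys ald lwep hdhc
Hunk 2: at line 1 remove [hybzu,jys,ald] add [dmcwf,ahc,gcrb] -> 6 lines: kpw dmcwf ahc gcrb lwep hdhc
Hunk 3: at line 2 remove [ahc,gcrb] add [vzu,kug] -> 6 lines: kpw dmcwf vzu kug lwep hdhc
Hunk 4: at line 1 remove [dmcwf,vzu] add [kuu,ijau] -> 6 lines: kpw kuu ijau kug lwep hdhc
Hunk 5: at line 3 remove [kug,lwep] add [mhh,tsl,ksv] -> 7 lines: kpw kuu ijau mhh tsl ksv hdhc
Final line 6: ksv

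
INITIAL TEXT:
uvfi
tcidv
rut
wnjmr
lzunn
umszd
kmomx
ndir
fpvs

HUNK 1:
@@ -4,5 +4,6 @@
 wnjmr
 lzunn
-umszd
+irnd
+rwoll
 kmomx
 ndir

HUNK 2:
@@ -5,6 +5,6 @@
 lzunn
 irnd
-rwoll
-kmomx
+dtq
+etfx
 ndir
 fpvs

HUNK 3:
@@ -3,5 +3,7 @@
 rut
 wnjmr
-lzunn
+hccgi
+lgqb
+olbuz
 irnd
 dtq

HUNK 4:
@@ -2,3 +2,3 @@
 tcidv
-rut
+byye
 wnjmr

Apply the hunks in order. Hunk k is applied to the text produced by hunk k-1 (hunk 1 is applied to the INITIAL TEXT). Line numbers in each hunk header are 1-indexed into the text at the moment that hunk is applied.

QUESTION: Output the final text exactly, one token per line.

Hunk 1: at line 4 remove [umszd] add [irnd,rwoll] -> 10 lines: uvfi tcidv rut wnjmr lzunn irnd rwoll kmomx ndir fpvs
Hunk 2: at line 5 remove [rwoll,kmomx] add [dtq,etfx] -> 10 lines: uvfi tcidv rut wnjmr lzunn irnd dtq etfx ndir fpvs
Hunk 3: at line 3 remove [lzunn] add [hccgi,lgqb,olbuz] -> 12 lines: uvfi tcidv rut wnjmr hccgi lgqb olbuz irnd dtq etfx ndir fpvs
Hunk 4: at line 2 remove [rut] add [byye] -> 12 lines: uvfi tcidv byye wnjmr hccgi lgqb olbuz irnd dtq etfx ndir fpvs

Answer: uvfi
tcidv
byye
wnjmr
hccgi
lgqb
olbuz
irnd
dtq
etfx
ndir
fpvs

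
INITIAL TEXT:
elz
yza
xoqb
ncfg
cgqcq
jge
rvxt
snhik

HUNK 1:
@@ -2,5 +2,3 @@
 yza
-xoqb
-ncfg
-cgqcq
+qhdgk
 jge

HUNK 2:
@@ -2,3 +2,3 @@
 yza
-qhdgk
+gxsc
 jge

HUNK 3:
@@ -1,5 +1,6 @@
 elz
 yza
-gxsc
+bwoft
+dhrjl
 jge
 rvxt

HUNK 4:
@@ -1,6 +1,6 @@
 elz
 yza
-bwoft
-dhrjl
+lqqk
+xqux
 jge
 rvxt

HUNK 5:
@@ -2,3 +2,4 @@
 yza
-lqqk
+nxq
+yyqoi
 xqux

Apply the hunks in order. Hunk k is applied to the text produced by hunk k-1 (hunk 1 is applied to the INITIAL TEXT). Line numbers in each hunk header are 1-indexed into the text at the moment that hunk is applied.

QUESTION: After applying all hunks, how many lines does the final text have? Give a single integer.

Answer: 8

Derivation:
Hunk 1: at line 2 remove [xoqb,ncfg,cgqcq] add [qhdgk] -> 6 lines: elz yza qhdgk jge rvxt snhik
Hunk 2: at line 2 remove [qhdgk] add [gxsc] -> 6 lines: elz yza gxsc jge rvxt snhik
Hunk 3: at line 1 remove [gxsc] add [bwoft,dhrjl] -> 7 lines: elz yza bwoft dhrjl jge rvxt snhik
Hunk 4: at line 1 remove [bwoft,dhrjl] add [lqqk,xqux] -> 7 lines: elz yza lqqk xqux jge rvxt snhik
Hunk 5: at line 2 remove [lqqk] add [nxq,yyqoi] -> 8 lines: elz yza nxq yyqoi xqux jge rvxt snhik
Final line count: 8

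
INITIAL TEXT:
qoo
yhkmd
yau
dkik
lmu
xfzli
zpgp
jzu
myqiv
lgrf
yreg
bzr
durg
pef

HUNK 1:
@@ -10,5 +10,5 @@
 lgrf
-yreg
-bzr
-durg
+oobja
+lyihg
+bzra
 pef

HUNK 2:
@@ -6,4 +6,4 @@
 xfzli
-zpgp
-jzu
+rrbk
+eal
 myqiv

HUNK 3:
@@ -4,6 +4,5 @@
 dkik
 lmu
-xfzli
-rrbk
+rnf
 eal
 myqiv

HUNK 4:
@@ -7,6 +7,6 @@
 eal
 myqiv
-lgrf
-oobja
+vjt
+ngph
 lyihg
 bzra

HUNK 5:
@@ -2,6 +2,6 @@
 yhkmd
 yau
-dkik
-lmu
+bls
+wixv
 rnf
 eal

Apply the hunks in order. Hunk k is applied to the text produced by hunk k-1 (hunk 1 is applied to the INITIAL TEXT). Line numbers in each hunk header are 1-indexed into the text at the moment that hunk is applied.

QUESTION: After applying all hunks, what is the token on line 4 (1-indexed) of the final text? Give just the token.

Hunk 1: at line 10 remove [yreg,bzr,durg] add [oobja,lyihg,bzra] -> 14 lines: qoo yhkmd yau dkik lmu xfzli zpgp jzu myqiv lgrf oobja lyihg bzra pef
Hunk 2: at line 6 remove [zpgp,jzu] add [rrbk,eal] -> 14 lines: qoo yhkmd yau dkik lmu xfzli rrbk eal myqiv lgrf oobja lyihg bzra pef
Hunk 3: at line 4 remove [xfzli,rrbk] add [rnf] -> 13 lines: qoo yhkmd yau dkik lmu rnf eal myqiv lgrf oobja lyihg bzra pef
Hunk 4: at line 7 remove [lgrf,oobja] add [vjt,ngph] -> 13 lines: qoo yhkmd yau dkik lmu rnf eal myqiv vjt ngph lyihg bzra pef
Hunk 5: at line 2 remove [dkik,lmu] add [bls,wixv] -> 13 lines: qoo yhkmd yau bls wixv rnf eal myqiv vjt ngph lyihg bzra pef
Final line 4: bls

Answer: bls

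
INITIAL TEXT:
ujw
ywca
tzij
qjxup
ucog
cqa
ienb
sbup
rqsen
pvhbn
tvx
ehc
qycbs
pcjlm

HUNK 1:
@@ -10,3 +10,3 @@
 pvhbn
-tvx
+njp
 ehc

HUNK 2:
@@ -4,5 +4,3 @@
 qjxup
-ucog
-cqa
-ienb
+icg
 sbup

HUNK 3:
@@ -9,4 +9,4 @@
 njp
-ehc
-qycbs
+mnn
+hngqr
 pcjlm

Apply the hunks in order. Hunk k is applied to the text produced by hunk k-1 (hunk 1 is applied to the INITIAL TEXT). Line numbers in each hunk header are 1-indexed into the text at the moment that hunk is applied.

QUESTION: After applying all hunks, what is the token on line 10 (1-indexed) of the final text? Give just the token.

Hunk 1: at line 10 remove [tvx] add [njp] -> 14 lines: ujw ywca tzij qjxup ucog cqa ienb sbup rqsen pvhbn njp ehc qycbs pcjlm
Hunk 2: at line 4 remove [ucog,cqa,ienb] add [icg] -> 12 lines: ujw ywca tzij qjxup icg sbup rqsen pvhbn njp ehc qycbs pcjlm
Hunk 3: at line 9 remove [ehc,qycbs] add [mnn,hngqr] -> 12 lines: ujw ywca tzij qjxup icg sbup rqsen pvhbn njp mnn hngqr pcjlm
Final line 10: mnn

Answer: mnn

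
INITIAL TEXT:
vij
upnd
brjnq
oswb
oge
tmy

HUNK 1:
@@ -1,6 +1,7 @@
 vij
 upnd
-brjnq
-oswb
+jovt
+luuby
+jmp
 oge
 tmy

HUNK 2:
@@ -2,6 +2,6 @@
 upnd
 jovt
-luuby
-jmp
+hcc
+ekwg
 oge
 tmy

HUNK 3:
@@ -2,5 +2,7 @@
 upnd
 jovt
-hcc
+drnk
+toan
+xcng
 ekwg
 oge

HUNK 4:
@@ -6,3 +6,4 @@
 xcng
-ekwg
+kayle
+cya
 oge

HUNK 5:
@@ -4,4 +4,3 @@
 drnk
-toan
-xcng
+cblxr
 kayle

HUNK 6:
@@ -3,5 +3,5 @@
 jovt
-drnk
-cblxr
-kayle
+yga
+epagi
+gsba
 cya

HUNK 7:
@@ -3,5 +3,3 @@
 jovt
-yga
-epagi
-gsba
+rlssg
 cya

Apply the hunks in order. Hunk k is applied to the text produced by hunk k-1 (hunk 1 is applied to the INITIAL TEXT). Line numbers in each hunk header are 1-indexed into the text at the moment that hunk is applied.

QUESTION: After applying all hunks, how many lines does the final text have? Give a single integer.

Answer: 7

Derivation:
Hunk 1: at line 1 remove [brjnq,oswb] add [jovt,luuby,jmp] -> 7 lines: vij upnd jovt luuby jmp oge tmy
Hunk 2: at line 2 remove [luuby,jmp] add [hcc,ekwg] -> 7 lines: vij upnd jovt hcc ekwg oge tmy
Hunk 3: at line 2 remove [hcc] add [drnk,toan,xcng] -> 9 lines: vij upnd jovt drnk toan xcng ekwg oge tmy
Hunk 4: at line 6 remove [ekwg] add [kayle,cya] -> 10 lines: vij upnd jovt drnk toan xcng kayle cya oge tmy
Hunk 5: at line 4 remove [toan,xcng] add [cblxr] -> 9 lines: vij upnd jovt drnk cblxr kayle cya oge tmy
Hunk 6: at line 3 remove [drnk,cblxr,kayle] add [yga,epagi,gsba] -> 9 lines: vij upnd jovt yga epagi gsba cya oge tmy
Hunk 7: at line 3 remove [yga,epagi,gsba] add [rlssg] -> 7 lines: vij upnd jovt rlssg cya oge tmy
Final line count: 7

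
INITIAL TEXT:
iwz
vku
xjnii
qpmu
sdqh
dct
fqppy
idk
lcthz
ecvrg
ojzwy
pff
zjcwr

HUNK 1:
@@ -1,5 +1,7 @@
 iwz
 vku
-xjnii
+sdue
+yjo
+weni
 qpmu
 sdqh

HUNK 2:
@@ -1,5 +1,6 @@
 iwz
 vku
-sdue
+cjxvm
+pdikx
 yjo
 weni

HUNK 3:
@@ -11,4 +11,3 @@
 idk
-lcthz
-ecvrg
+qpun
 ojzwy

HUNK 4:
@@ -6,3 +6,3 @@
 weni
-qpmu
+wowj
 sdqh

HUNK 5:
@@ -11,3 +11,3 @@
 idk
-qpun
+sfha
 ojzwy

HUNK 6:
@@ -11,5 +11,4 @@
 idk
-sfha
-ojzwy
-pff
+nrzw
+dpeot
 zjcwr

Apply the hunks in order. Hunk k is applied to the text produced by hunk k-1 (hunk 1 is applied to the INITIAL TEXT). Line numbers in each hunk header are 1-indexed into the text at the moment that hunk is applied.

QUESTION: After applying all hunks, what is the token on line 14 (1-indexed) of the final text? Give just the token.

Hunk 1: at line 1 remove [xjnii] add [sdue,yjo,weni] -> 15 lines: iwz vku sdue yjo weni qpmu sdqh dct fqppy idk lcthz ecvrg ojzwy pff zjcwr
Hunk 2: at line 1 remove [sdue] add [cjxvm,pdikx] -> 16 lines: iwz vku cjxvm pdikx yjo weni qpmu sdqh dct fqppy idk lcthz ecvrg ojzwy pff zjcwr
Hunk 3: at line 11 remove [lcthz,ecvrg] add [qpun] -> 15 lines: iwz vku cjxvm pdikx yjo weni qpmu sdqh dct fqppy idk qpun ojzwy pff zjcwr
Hunk 4: at line 6 remove [qpmu] add [wowj] -> 15 lines: iwz vku cjxvm pdikx yjo weni wowj sdqh dct fqppy idk qpun ojzwy pff zjcwr
Hunk 5: at line 11 remove [qpun] add [sfha] -> 15 lines: iwz vku cjxvm pdikx yjo weni wowj sdqh dct fqppy idk sfha ojzwy pff zjcwr
Hunk 6: at line 11 remove [sfha,ojzwy,pff] add [nrzw,dpeot] -> 14 lines: iwz vku cjxvm pdikx yjo weni wowj sdqh dct fqppy idk nrzw dpeot zjcwr
Final line 14: zjcwr

Answer: zjcwr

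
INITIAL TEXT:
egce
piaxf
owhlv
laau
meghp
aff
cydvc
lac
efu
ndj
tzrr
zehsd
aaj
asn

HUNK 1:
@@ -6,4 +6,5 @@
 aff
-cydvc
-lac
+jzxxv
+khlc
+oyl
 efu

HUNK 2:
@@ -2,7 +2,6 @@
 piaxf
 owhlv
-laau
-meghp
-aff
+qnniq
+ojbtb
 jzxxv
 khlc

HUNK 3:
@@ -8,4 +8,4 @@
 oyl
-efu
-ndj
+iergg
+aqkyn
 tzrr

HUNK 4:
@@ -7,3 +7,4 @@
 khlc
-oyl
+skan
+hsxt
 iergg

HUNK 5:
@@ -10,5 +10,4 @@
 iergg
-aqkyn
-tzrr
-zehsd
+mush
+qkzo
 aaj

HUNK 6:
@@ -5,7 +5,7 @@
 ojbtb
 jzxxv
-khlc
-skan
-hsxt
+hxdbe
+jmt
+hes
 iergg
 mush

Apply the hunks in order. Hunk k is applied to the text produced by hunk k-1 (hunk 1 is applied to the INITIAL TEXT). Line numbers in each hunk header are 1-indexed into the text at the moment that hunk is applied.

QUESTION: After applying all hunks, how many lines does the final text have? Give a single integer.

Answer: 14

Derivation:
Hunk 1: at line 6 remove [cydvc,lac] add [jzxxv,khlc,oyl] -> 15 lines: egce piaxf owhlv laau meghp aff jzxxv khlc oyl efu ndj tzrr zehsd aaj asn
Hunk 2: at line 2 remove [laau,meghp,aff] add [qnniq,ojbtb] -> 14 lines: egce piaxf owhlv qnniq ojbtb jzxxv khlc oyl efu ndj tzrr zehsd aaj asn
Hunk 3: at line 8 remove [efu,ndj] add [iergg,aqkyn] -> 14 lines: egce piaxf owhlv qnniq ojbtb jzxxv khlc oyl iergg aqkyn tzrr zehsd aaj asn
Hunk 4: at line 7 remove [oyl] add [skan,hsxt] -> 15 lines: egce piaxf owhlv qnniq ojbtb jzxxv khlc skan hsxt iergg aqkyn tzrr zehsd aaj asn
Hunk 5: at line 10 remove [aqkyn,tzrr,zehsd] add [mush,qkzo] -> 14 lines: egce piaxf owhlv qnniq ojbtb jzxxv khlc skan hsxt iergg mush qkzo aaj asn
Hunk 6: at line 5 remove [khlc,skan,hsxt] add [hxdbe,jmt,hes] -> 14 lines: egce piaxf owhlv qnniq ojbtb jzxxv hxdbe jmt hes iergg mush qkzo aaj asn
Final line count: 14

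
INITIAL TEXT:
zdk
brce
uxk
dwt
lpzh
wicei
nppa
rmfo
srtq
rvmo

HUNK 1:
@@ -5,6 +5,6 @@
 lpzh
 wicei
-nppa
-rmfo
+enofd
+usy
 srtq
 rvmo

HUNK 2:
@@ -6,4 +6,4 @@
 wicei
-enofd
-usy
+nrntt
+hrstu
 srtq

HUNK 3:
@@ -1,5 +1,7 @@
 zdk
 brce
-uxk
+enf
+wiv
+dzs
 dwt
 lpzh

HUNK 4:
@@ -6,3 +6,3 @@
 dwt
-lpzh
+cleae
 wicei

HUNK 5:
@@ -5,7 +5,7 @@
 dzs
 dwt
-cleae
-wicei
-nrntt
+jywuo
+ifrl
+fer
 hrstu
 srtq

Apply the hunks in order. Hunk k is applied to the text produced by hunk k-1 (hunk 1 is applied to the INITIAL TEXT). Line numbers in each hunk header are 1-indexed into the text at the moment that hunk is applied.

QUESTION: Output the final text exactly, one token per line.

Hunk 1: at line 5 remove [nppa,rmfo] add [enofd,usy] -> 10 lines: zdk brce uxk dwt lpzh wicei enofd usy srtq rvmo
Hunk 2: at line 6 remove [enofd,usy] add [nrntt,hrstu] -> 10 lines: zdk brce uxk dwt lpzh wicei nrntt hrstu srtq rvmo
Hunk 3: at line 1 remove [uxk] add [enf,wiv,dzs] -> 12 lines: zdk brce enf wiv dzs dwt lpzh wicei nrntt hrstu srtq rvmo
Hunk 4: at line 6 remove [lpzh] add [cleae] -> 12 lines: zdk brce enf wiv dzs dwt cleae wicei nrntt hrstu srtq rvmo
Hunk 5: at line 5 remove [cleae,wicei,nrntt] add [jywuo,ifrl,fer] -> 12 lines: zdk brce enf wiv dzs dwt jywuo ifrl fer hrstu srtq rvmo

Answer: zdk
brce
enf
wiv
dzs
dwt
jywuo
ifrl
fer
hrstu
srtq
rvmo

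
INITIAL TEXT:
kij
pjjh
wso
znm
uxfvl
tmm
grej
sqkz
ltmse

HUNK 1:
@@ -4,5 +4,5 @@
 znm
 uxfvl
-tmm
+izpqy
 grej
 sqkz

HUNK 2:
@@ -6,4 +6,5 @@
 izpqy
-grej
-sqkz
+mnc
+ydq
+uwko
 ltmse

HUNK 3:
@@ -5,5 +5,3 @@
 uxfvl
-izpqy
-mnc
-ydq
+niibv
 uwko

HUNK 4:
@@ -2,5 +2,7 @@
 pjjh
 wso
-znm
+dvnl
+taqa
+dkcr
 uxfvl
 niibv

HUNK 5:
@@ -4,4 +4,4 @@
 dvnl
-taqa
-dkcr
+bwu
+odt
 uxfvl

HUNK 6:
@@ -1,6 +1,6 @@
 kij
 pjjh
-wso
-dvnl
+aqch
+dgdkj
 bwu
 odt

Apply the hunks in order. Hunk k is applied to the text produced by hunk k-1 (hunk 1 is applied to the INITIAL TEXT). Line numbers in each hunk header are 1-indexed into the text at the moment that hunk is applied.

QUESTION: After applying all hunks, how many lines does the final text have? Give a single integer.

Hunk 1: at line 4 remove [tmm] add [izpqy] -> 9 lines: kij pjjh wso znm uxfvl izpqy grej sqkz ltmse
Hunk 2: at line 6 remove [grej,sqkz] add [mnc,ydq,uwko] -> 10 lines: kij pjjh wso znm uxfvl izpqy mnc ydq uwko ltmse
Hunk 3: at line 5 remove [izpqy,mnc,ydq] add [niibv] -> 8 lines: kij pjjh wso znm uxfvl niibv uwko ltmse
Hunk 4: at line 2 remove [znm] add [dvnl,taqa,dkcr] -> 10 lines: kij pjjh wso dvnl taqa dkcr uxfvl niibv uwko ltmse
Hunk 5: at line 4 remove [taqa,dkcr] add [bwu,odt] -> 10 lines: kij pjjh wso dvnl bwu odt uxfvl niibv uwko ltmse
Hunk 6: at line 1 remove [wso,dvnl] add [aqch,dgdkj] -> 10 lines: kij pjjh aqch dgdkj bwu odt uxfvl niibv uwko ltmse
Final line count: 10

Answer: 10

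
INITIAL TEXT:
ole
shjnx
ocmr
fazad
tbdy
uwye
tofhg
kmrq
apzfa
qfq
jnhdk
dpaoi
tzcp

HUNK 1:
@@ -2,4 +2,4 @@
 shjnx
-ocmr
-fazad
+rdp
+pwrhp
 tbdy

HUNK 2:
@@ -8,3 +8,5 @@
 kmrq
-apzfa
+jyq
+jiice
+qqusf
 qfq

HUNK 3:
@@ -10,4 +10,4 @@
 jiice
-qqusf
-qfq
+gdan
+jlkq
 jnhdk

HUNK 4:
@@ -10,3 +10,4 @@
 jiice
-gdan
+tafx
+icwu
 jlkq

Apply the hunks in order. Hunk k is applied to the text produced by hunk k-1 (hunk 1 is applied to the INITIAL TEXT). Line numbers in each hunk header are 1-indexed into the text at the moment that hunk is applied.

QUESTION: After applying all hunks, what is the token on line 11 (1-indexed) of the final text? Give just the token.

Answer: tafx

Derivation:
Hunk 1: at line 2 remove [ocmr,fazad] add [rdp,pwrhp] -> 13 lines: ole shjnx rdp pwrhp tbdy uwye tofhg kmrq apzfa qfq jnhdk dpaoi tzcp
Hunk 2: at line 8 remove [apzfa] add [jyq,jiice,qqusf] -> 15 lines: ole shjnx rdp pwrhp tbdy uwye tofhg kmrq jyq jiice qqusf qfq jnhdk dpaoi tzcp
Hunk 3: at line 10 remove [qqusf,qfq] add [gdan,jlkq] -> 15 lines: ole shjnx rdp pwrhp tbdy uwye tofhg kmrq jyq jiice gdan jlkq jnhdk dpaoi tzcp
Hunk 4: at line 10 remove [gdan] add [tafx,icwu] -> 16 lines: ole shjnx rdp pwrhp tbdy uwye tofhg kmrq jyq jiice tafx icwu jlkq jnhdk dpaoi tzcp
Final line 11: tafx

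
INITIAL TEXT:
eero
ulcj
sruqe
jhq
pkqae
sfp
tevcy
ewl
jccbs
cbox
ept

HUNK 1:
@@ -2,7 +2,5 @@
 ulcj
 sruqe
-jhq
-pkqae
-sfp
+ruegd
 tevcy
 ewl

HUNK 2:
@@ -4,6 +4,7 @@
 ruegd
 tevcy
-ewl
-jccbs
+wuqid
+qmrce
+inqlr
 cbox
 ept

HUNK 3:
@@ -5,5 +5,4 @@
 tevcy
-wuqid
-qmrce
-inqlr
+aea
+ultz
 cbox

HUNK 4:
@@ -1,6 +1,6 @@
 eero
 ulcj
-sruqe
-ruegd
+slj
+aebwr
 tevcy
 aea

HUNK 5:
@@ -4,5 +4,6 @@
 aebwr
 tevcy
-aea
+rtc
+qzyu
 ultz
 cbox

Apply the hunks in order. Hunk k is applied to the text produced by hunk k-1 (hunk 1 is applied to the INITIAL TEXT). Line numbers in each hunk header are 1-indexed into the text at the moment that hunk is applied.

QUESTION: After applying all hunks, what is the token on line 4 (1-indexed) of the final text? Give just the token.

Hunk 1: at line 2 remove [jhq,pkqae,sfp] add [ruegd] -> 9 lines: eero ulcj sruqe ruegd tevcy ewl jccbs cbox ept
Hunk 2: at line 4 remove [ewl,jccbs] add [wuqid,qmrce,inqlr] -> 10 lines: eero ulcj sruqe ruegd tevcy wuqid qmrce inqlr cbox ept
Hunk 3: at line 5 remove [wuqid,qmrce,inqlr] add [aea,ultz] -> 9 lines: eero ulcj sruqe ruegd tevcy aea ultz cbox ept
Hunk 4: at line 1 remove [sruqe,ruegd] add [slj,aebwr] -> 9 lines: eero ulcj slj aebwr tevcy aea ultz cbox ept
Hunk 5: at line 4 remove [aea] add [rtc,qzyu] -> 10 lines: eero ulcj slj aebwr tevcy rtc qzyu ultz cbox ept
Final line 4: aebwr

Answer: aebwr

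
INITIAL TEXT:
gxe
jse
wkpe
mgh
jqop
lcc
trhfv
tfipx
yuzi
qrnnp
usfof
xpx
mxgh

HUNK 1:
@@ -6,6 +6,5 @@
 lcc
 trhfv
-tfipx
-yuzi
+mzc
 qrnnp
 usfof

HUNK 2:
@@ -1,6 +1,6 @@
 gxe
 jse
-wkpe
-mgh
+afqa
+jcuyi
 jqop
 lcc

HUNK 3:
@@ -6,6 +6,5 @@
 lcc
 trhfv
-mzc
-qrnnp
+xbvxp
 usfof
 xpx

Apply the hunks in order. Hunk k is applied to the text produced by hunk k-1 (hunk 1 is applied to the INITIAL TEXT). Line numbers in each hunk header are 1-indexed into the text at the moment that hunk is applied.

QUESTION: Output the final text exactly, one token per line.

Hunk 1: at line 6 remove [tfipx,yuzi] add [mzc] -> 12 lines: gxe jse wkpe mgh jqop lcc trhfv mzc qrnnp usfof xpx mxgh
Hunk 2: at line 1 remove [wkpe,mgh] add [afqa,jcuyi] -> 12 lines: gxe jse afqa jcuyi jqop lcc trhfv mzc qrnnp usfof xpx mxgh
Hunk 3: at line 6 remove [mzc,qrnnp] add [xbvxp] -> 11 lines: gxe jse afqa jcuyi jqop lcc trhfv xbvxp usfof xpx mxgh

Answer: gxe
jse
afqa
jcuyi
jqop
lcc
trhfv
xbvxp
usfof
xpx
mxgh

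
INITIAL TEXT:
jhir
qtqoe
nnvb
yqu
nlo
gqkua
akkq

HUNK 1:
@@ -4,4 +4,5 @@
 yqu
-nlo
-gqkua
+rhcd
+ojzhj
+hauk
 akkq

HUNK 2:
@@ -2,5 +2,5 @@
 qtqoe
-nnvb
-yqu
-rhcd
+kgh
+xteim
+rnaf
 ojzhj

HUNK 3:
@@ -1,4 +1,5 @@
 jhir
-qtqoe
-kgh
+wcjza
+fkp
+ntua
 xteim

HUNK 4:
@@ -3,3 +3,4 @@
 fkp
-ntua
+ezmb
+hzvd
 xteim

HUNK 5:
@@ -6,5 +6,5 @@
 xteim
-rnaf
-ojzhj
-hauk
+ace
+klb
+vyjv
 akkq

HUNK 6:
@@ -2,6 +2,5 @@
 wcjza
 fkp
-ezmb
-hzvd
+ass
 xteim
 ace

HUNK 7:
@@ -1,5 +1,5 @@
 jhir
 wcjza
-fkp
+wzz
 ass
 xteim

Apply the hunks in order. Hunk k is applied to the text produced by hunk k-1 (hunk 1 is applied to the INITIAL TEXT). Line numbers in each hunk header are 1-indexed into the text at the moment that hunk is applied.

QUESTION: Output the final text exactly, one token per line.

Answer: jhir
wcjza
wzz
ass
xteim
ace
klb
vyjv
akkq

Derivation:
Hunk 1: at line 4 remove [nlo,gqkua] add [rhcd,ojzhj,hauk] -> 8 lines: jhir qtqoe nnvb yqu rhcd ojzhj hauk akkq
Hunk 2: at line 2 remove [nnvb,yqu,rhcd] add [kgh,xteim,rnaf] -> 8 lines: jhir qtqoe kgh xteim rnaf ojzhj hauk akkq
Hunk 3: at line 1 remove [qtqoe,kgh] add [wcjza,fkp,ntua] -> 9 lines: jhir wcjza fkp ntua xteim rnaf ojzhj hauk akkq
Hunk 4: at line 3 remove [ntua] add [ezmb,hzvd] -> 10 lines: jhir wcjza fkp ezmb hzvd xteim rnaf ojzhj hauk akkq
Hunk 5: at line 6 remove [rnaf,ojzhj,hauk] add [ace,klb,vyjv] -> 10 lines: jhir wcjza fkp ezmb hzvd xteim ace klb vyjv akkq
Hunk 6: at line 2 remove [ezmb,hzvd] add [ass] -> 9 lines: jhir wcjza fkp ass xteim ace klb vyjv akkq
Hunk 7: at line 1 remove [fkp] add [wzz] -> 9 lines: jhir wcjza wzz ass xteim ace klb vyjv akkq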